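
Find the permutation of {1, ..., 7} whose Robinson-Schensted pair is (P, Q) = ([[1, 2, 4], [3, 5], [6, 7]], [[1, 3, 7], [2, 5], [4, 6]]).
6 3 7 1 5 2 4

Reverse the RSK construction: for i from n down to 1, find the cell of Q containing i, remove the entry at that cell from P, and reverse-bump it up through P; the value ejected from row 1 is w(i).

Step i=7: Q has 7 at row 1, column 3; remove that cell from P, ejecting 4. So w(7) = 4. P is now [[1, 2], [3, 5], [6, 7]].
Step i=6: Q has 6 at row 3, column 2; remove 7 from row 3 of P and reverse-bump: 7 enters row 2 and ejects 5; 5 enters row 1 and ejects 2. So w(6) = 2. P is now [[1, 5], [3, 7], [6]].
Step i=5: Q has 5 at row 2, column 2; remove 7 from row 2 of P and reverse-bump: 7 enters row 1 and ejects 5. So w(5) = 5. P is now [[1, 7], [3], [6]].
Step i=4: Q has 4 at row 3, column 1; remove 6 from row 3 of P and reverse-bump: 6 enters row 2 and ejects 3; 3 enters row 1 and ejects 1. So w(4) = 1. P is now [[3, 7], [6]].
Step i=3: Q has 3 at row 1, column 2; remove that cell from P, ejecting 7. So w(3) = 7. P is now [[3], [6]].
Step i=2: Q has 2 at row 2, column 1; remove 6 from row 2 of P and reverse-bump: 6 enters row 1 and ejects 3. So w(2) = 3. P is now [[6]].
Step i=1: Q has 1 at row 1, column 1; remove that cell from P, ejecting 6. So w(1) = 6. P is now [].

So w = 6 3 7 1 5 2 4.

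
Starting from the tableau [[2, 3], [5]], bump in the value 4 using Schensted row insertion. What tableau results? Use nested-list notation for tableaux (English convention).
[[2, 3, 4], [5]]

4 is larger than every entry of row 1, so it is appended to row 1. The new tableau is [[2, 3, 4], [5]].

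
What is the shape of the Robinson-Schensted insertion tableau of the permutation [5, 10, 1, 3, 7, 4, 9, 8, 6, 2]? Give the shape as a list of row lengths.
[4, 3, 1, 1, 1]

Row-insert each entry into an empty tableau.

After inserting 5: P = [[5]].
After inserting 10: P = [[5, 10]].
After inserting 1: P = [[1, 10], [5]].
After inserting 3: P = [[1, 3], [5, 10]].
After inserting 7: P = [[1, 3, 7], [5, 10]].
After inserting 4: P = [[1, 3, 4], [5, 7], [10]].
After inserting 9: P = [[1, 3, 4, 9], [5, 7], [10]].
After inserting 8: P = [[1, 3, 4, 8], [5, 7, 9], [10]].
After inserting 6: P = [[1, 3, 4, 6], [5, 7, 8], [9], [10]].
After inserting 2: P = [[1, 2, 4, 6], [3, 7, 8], [5], [9], [10]].

The final insertion tableau P = [[1, 2, 4, 6], [3, 7, 8], [5], [9], [10]] has shape [4, 3, 1, 1, 1].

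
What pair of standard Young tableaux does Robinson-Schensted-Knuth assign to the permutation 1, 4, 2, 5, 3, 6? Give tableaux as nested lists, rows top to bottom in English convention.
P = [[1, 2, 3, 6], [4, 5]], Q = [[1, 2, 4, 6], [3, 5]]

Insert each entry of the permutation into P by Schensted row insertion, recording in Q the position of each new cell.

Insert 1: appended to row 1. P = [[1]].
Insert 4: appended to row 1. P = [[1, 4]].
Insert 2: 2 bumps 4 from row 1; 4 starts row 2. P = [[1, 2], [4]].
Insert 5: appended to row 1. P = [[1, 2, 5], [4]].
Insert 3: 3 bumps 5 from row 1; 5 appends to row 2. P = [[1, 2, 3], [4, 5]].
Insert 6: appended to row 1. P = [[1, 2, 3, 6], [4, 5]].

So P = [[1, 2, 3, 6], [4, 5]], Q = [[1, 2, 4, 6], [3, 5]].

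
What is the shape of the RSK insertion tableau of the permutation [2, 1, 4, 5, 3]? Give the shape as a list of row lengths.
[3, 2]

Row-insert each entry into an empty tableau.

After inserting 2: P = [[2]].
After inserting 1: P = [[1], [2]].
After inserting 4: P = [[1, 4], [2]].
After inserting 5: P = [[1, 4, 5], [2]].
After inserting 3: P = [[1, 3, 5], [2, 4]].

The final insertion tableau P = [[1, 3, 5], [2, 4]] has shape [3, 2].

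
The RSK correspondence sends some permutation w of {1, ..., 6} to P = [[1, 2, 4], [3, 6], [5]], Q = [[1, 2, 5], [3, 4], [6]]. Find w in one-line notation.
Reverse the RSK construction: for i from n down to 1, find the cell of Q containing i, remove the entry at that cell from P, and reverse-bump it up through P; the value ejected from row 1 is w(i).

Step i=6: Q has 6 at row 3, column 1; remove 5 from row 3 of P and reverse-bump: 5 enters row 2 and ejects 3; 3 enters row 1 and ejects 2. So w(6) = 2. P is now [[1, 3, 4], [5, 6]].
Step i=5: Q has 5 at row 1, column 3; remove that cell from P, ejecting 4. So w(5) = 4. P is now [[1, 3], [5, 6]].
Step i=4: Q has 4 at row 2, column 2; remove 6 from row 2 of P and reverse-bump: 6 enters row 1 and ejects 3. So w(4) = 3. P is now [[1, 6], [5]].
Step i=3: Q has 3 at row 2, column 1; remove 5 from row 2 of P and reverse-bump: 5 enters row 1 and ejects 1. So w(3) = 1. P is now [[5, 6]].
Step i=2: Q has 2 at row 1, column 2; remove that cell from P, ejecting 6. So w(2) = 6. P is now [[5]].
Step i=1: Q has 1 at row 1, column 1; remove that cell from P, ejecting 5. So w(1) = 5. P is now [].

So w = 5 6 1 3 4 2.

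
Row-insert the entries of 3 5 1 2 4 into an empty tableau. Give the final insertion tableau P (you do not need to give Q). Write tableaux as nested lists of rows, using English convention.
Insert 3: appended to row 1. P = [[3]].
Insert 5: appended to row 1. P = [[3, 5]].
Insert 1: 1 bumps 3 from row 1; 3 starts row 2. P = [[1, 5], [3]].
Insert 2: 2 bumps 5 from row 1; 5 appends to row 2. P = [[1, 2], [3, 5]].
Insert 4: appended to row 1. P = [[1, 2, 4], [3, 5]].

So P = [[1, 2, 4], [3, 5]].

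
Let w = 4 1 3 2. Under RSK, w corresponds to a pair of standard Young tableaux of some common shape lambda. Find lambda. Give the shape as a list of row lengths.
[2, 1, 1]

Row-insert each entry into an empty tableau.

After inserting 4: P = [[4]].
After inserting 1: P = [[1], [4]].
After inserting 3: P = [[1, 3], [4]].
After inserting 2: P = [[1, 2], [3], [4]].

The final insertion tableau P = [[1, 2], [3], [4]] has shape [2, 1, 1].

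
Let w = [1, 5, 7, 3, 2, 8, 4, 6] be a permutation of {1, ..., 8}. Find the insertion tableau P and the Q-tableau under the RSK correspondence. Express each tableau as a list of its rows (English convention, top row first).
P = [[1, 2, 4, 6], [3, 7, 8], [5]], Q = [[1, 2, 3, 6], [4, 7, 8], [5]]

Insert each entry of the permutation into P by Schensted row insertion, recording in Q the position of each new cell.

Insert 1: appended to row 1. P = [[1]], Q = [[1]].
Insert 5: appended to row 1. P = [[1, 5]], Q = [[1, 2]].
Insert 7: appended to row 1. P = [[1, 5, 7]], Q = [[1, 2, 3]].
Insert 3: 3 bumps 5 from row 1; 5 starts row 2. P = [[1, 3, 7], [5]], Q = [[1, 2, 3], [4]].
Insert 2: 2 bumps 3 from row 1; 3 bumps 5 from row 2; 5 starts row 3. P = [[1, 2, 7], [3], [5]], Q = [[1, 2, 3], [4], [5]].
Insert 8: appended to row 1. P = [[1, 2, 7, 8], [3], [5]], Q = [[1, 2, 3, 6], [4], [5]].
Insert 4: 4 bumps 7 from row 1; 7 appends to row 2. P = [[1, 2, 4, 8], [3, 7], [5]], Q = [[1, 2, 3, 6], [4, 7], [5]].
Insert 6: 6 bumps 8 from row 1; 8 appends to row 2. P = [[1, 2, 4, 6], [3, 7, 8], [5]], Q = [[1, 2, 3, 6], [4, 7, 8], [5]].

So P = [[1, 2, 4, 6], [3, 7, 8], [5]], Q = [[1, 2, 3, 6], [4, 7, 8], [5]].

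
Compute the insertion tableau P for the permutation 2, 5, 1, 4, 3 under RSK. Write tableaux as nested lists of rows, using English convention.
P = [[1, 3], [2, 4], [5]]

Insert 2: appended to row 1. P = [[2]].
Insert 5: appended to row 1. P = [[2, 5]].
Insert 1: 1 bumps 2 from row 1; 2 starts row 2. P = [[1, 5], [2]].
Insert 4: 4 bumps 5 from row 1; 5 appends to row 2. P = [[1, 4], [2, 5]].
Insert 3: 3 bumps 4 from row 1; 4 bumps 5 from row 2; 5 starts row 3. P = [[1, 3], [2, 4], [5]].

So P = [[1, 3], [2, 4], [5]].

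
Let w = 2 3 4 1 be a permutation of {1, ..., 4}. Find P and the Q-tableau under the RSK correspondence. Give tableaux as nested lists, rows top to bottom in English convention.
Insert each entry of the permutation into P by Schensted row insertion, recording in Q the position of each new cell.

Insert 2: appended to row 1. P = [[2]], Q = [[1]].
Insert 3: appended to row 1. P = [[2, 3]], Q = [[1, 2]].
Insert 4: appended to row 1. P = [[2, 3, 4]], Q = [[1, 2, 3]].
Insert 1: 1 bumps 2 from row 1; 2 starts row 2. P = [[1, 3, 4], [2]], Q = [[1, 2, 3], [4]].

So P = [[1, 3, 4], [2]], Q = [[1, 2, 3], [4]].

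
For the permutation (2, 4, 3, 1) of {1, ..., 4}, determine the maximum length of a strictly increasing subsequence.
2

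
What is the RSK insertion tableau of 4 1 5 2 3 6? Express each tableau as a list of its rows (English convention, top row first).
Insert 4: appended to row 1. P = [[4]].
Insert 1: 1 bumps 4 from row 1; 4 starts row 2. P = [[1], [4]].
Insert 5: appended to row 1. P = [[1, 5], [4]].
Insert 2: 2 bumps 5 from row 1; 5 appends to row 2. P = [[1, 2], [4, 5]].
Insert 3: appended to row 1. P = [[1, 2, 3], [4, 5]].
Insert 6: appended to row 1. P = [[1, 2, 3, 6], [4, 5]].

So P = [[1, 2, 3, 6], [4, 5]].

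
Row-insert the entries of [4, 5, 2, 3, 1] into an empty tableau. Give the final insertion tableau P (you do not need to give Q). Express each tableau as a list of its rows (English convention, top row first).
Insert 4: appended to row 1. P = [[4]].
Insert 5: appended to row 1. P = [[4, 5]].
Insert 2: 2 bumps 4 from row 1; 4 starts row 2. P = [[2, 5], [4]].
Insert 3: 3 bumps 5 from row 1; 5 appends to row 2. P = [[2, 3], [4, 5]].
Insert 1: 1 bumps 2 from row 1; 2 bumps 4 from row 2; 4 starts row 3. P = [[1, 3], [2, 5], [4]].

So P = [[1, 3], [2, 5], [4]].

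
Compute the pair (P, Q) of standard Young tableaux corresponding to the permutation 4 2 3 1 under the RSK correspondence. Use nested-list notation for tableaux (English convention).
P = [[1, 3], [2], [4]], Q = [[1, 3], [2], [4]]

Insert each entry of the permutation into P by Schensted row insertion, recording in Q the position of each new cell.

Insert 4: appended to row 1. P = [[4]], Q = [[1]].
Insert 2: 2 bumps 4 from row 1; 4 starts row 2. P = [[2], [4]], Q = [[1], [2]].
Insert 3: appended to row 1. P = [[2, 3], [4]], Q = [[1, 3], [2]].
Insert 1: 1 bumps 2 from row 1; 2 bumps 4 from row 2; 4 starts row 3. P = [[1, 3], [2], [4]], Q = [[1, 3], [2], [4]].

So P = [[1, 3], [2], [4]], Q = [[1, 3], [2], [4]].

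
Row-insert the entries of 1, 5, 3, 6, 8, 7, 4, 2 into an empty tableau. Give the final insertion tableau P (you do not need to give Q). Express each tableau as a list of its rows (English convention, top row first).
P = [[1, 2, 4, 7], [3, 6], [5], [8]]

Insert 1: appended to row 1. P = [[1]].
Insert 5: appended to row 1. P = [[1, 5]].
Insert 3: 3 bumps 5 from row 1; 5 starts row 2. P = [[1, 3], [5]].
Insert 6: appended to row 1. P = [[1, 3, 6], [5]].
Insert 8: appended to row 1. P = [[1, 3, 6, 8], [5]].
Insert 7: 7 bumps 8 from row 1; 8 appends to row 2. P = [[1, 3, 6, 7], [5, 8]].
Insert 4: 4 bumps 6 from row 1; 6 bumps 8 from row 2; 8 starts row 3. P = [[1, 3, 4, 7], [5, 6], [8]].
Insert 2: 2 bumps 3 from row 1; 3 bumps 5 from row 2; 5 bumps 8 from row 3; 8 starts row 4. P = [[1, 2, 4, 7], [3, 6], [5], [8]].

So P = [[1, 2, 4, 7], [3, 6], [5], [8]].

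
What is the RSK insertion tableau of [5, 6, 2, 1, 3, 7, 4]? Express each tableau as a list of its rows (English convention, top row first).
Insert 5: appended to row 1. P = [[5]].
Insert 6: appended to row 1. P = [[5, 6]].
Insert 2: 2 bumps 5 from row 1; 5 starts row 2. P = [[2, 6], [5]].
Insert 1: 1 bumps 2 from row 1; 2 bumps 5 from row 2; 5 starts row 3. P = [[1, 6], [2], [5]].
Insert 3: 3 bumps 6 from row 1; 6 appends to row 2. P = [[1, 3], [2, 6], [5]].
Insert 7: appended to row 1. P = [[1, 3, 7], [2, 6], [5]].
Insert 4: 4 bumps 7 from row 1; 7 appends to row 2. P = [[1, 3, 4], [2, 6, 7], [5]].

So P = [[1, 3, 4], [2, 6, 7], [5]].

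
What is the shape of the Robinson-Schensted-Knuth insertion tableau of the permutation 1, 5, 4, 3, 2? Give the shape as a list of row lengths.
[2, 1, 1, 1]

Row-insert each entry into an empty tableau.

After inserting 1: P = [[1]].
After inserting 5: P = [[1, 5]].
After inserting 4: P = [[1, 4], [5]].
After inserting 3: P = [[1, 3], [4], [5]].
After inserting 2: P = [[1, 2], [3], [4], [5]].

The final insertion tableau P = [[1, 2], [3], [4], [5]] has shape [2, 1, 1, 1].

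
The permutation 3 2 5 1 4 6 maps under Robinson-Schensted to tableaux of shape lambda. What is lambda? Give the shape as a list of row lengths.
[3, 2, 1]

RSK row insertion gives P = [[1, 4, 6], [2, 5], [3]], which has shape [3, 2, 1].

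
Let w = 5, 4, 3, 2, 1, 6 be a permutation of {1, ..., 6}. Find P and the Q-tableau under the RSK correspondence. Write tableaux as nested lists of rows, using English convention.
P = [[1, 6], [2], [3], [4], [5]], Q = [[1, 6], [2], [3], [4], [5]]

Insert each entry of the permutation into P by Schensted row insertion, recording in Q the position of each new cell.

Insert 5: appended to row 1. P = [[5]].
Insert 4: 4 bumps 5 from row 1; 5 starts row 2. P = [[4], [5]].
Insert 3: 3 bumps 4 from row 1; 4 bumps 5 from row 2; 5 starts row 3. P = [[3], [4], [5]].
Insert 2: 2 bumps 3 from row 1; 3 bumps 4 from row 2; 4 bumps 5 from row 3; 5 starts row 4. P = [[2], [3], [4], [5]].
Insert 1: 1 bumps 2 from row 1; 2 bumps 3 from row 2; 3 bumps 4 from row 3; 4 bumps 5 from row 4; 5 starts row 5. P = [[1], [2], [3], [4], [5]].
Insert 6: appended to row 1. P = [[1, 6], [2], [3], [4], [5]].

So P = [[1, 6], [2], [3], [4], [5]], Q = [[1, 6], [2], [3], [4], [5]].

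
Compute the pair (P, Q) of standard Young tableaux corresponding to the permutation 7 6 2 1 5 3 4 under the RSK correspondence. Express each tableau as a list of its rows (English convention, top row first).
Insert each entry of the permutation into P by Schensted row insertion, recording in Q the position of each new cell.

Insert 7: appended to row 1. P = [[7]].
Insert 6: 6 bumps 7 from row 1; 7 starts row 2. P = [[6], [7]].
Insert 2: 2 bumps 6 from row 1; 6 bumps 7 from row 2; 7 starts row 3. P = [[2], [6], [7]].
Insert 1: 1 bumps 2 from row 1; 2 bumps 6 from row 2; 6 bumps 7 from row 3; 7 starts row 4. P = [[1], [2], [6], [7]].
Insert 5: appended to row 1. P = [[1, 5], [2], [6], [7]].
Insert 3: 3 bumps 5 from row 1; 5 appends to row 2. P = [[1, 3], [2, 5], [6], [7]].
Insert 4: appended to row 1. P = [[1, 3, 4], [2, 5], [6], [7]].

So P = [[1, 3, 4], [2, 5], [6], [7]], Q = [[1, 5, 7], [2, 6], [3], [4]].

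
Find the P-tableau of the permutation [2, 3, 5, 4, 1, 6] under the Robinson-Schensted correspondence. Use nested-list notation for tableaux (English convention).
Insert 2: appended to row 1. P = [[2]].
Insert 3: appended to row 1. P = [[2, 3]].
Insert 5: appended to row 1. P = [[2, 3, 5]].
Insert 4: 4 bumps 5 from row 1; 5 starts row 2. P = [[2, 3, 4], [5]].
Insert 1: 1 bumps 2 from row 1; 2 bumps 5 from row 2; 5 starts row 3. P = [[1, 3, 4], [2], [5]].
Insert 6: appended to row 1. P = [[1, 3, 4, 6], [2], [5]].

So P = [[1, 3, 4, 6], [2], [5]].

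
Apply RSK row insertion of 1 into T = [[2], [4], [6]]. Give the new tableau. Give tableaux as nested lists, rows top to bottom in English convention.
In row 1, 1 replaces 2 (the leftmost entry greater than 1); 2 is bumped to row 2. In row 2, 2 replaces 4 (the leftmost entry greater than 2); 4 is bumped to row 3. In row 3, 4 replaces 6 (the leftmost entry greater than 4); 6 is bumped to row 4. 6 starts a new row 4. The new tableau is [[1], [2], [4], [6]].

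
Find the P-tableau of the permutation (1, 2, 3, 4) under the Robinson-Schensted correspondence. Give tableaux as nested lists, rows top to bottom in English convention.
Insert 1: appended to row 1. P = [[1]].
Insert 2: appended to row 1. P = [[1, 2]].
Insert 3: appended to row 1. P = [[1, 2, 3]].
Insert 4: appended to row 1. P = [[1, 2, 3, 4]].

So P = [[1, 2, 3, 4]].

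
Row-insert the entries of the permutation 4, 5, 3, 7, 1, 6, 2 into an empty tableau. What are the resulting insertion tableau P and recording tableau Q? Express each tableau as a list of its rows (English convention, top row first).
Insert each entry of the permutation into P by Schensted row insertion, recording in Q the position of each new cell.

Insert 4: appended to row 1. P = [[4]].
Insert 5: appended to row 1. P = [[4, 5]].
Insert 3: 3 bumps 4 from row 1; 4 starts row 2. P = [[3, 5], [4]].
Insert 7: appended to row 1. P = [[3, 5, 7], [4]].
Insert 1: 1 bumps 3 from row 1; 3 bumps 4 from row 2; 4 starts row 3. P = [[1, 5, 7], [3], [4]].
Insert 6: 6 bumps 7 from row 1; 7 appends to row 2. P = [[1, 5, 6], [3, 7], [4]].
Insert 2: 2 bumps 5 from row 1; 5 bumps 7 from row 2; 7 appends to row 3. P = [[1, 2, 6], [3, 5], [4, 7]].

So P = [[1, 2, 6], [3, 5], [4, 7]], Q = [[1, 2, 4], [3, 6], [5, 7]].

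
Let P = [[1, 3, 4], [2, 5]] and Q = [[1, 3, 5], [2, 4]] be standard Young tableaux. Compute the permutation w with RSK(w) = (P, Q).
Reverse the RSK construction: for i from n down to 1, find the cell of Q containing i, remove the entry at that cell from P, and reverse-bump it up through P; the value ejected from row 1 is w(i).

Step i=5: Q has 5 at row 1, column 3; remove that cell from P, ejecting 4. So w(5) = 4. P is now [[1, 3], [2, 5]].
Step i=4: Q has 4 at row 2, column 2; remove 5 from row 2 of P and reverse-bump: 5 enters row 1 and ejects 3. So w(4) = 3. P is now [[1, 5], [2]].
Step i=3: Q has 3 at row 1, column 2; remove that cell from P, ejecting 5. So w(3) = 5. P is now [[1], [2]].
Step i=2: Q has 2 at row 2, column 1; remove 2 from row 2 of P and reverse-bump: 2 enters row 1 and ejects 1. So w(2) = 1. P is now [[2]].
Step i=1: Q has 1 at row 1, column 1; remove that cell from P, ejecting 2. So w(1) = 2. P is now [].

So w = 2 1 5 3 4.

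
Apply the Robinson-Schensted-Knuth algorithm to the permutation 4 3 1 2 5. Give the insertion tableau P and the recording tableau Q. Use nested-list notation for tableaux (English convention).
Insert each entry of the permutation into P by Schensted row insertion, recording in Q the position of each new cell.

After inserting 4: P = [[4]].
After inserting 3: P = [[3], [4]].
After inserting 1: P = [[1], [3], [4]].
After inserting 2: P = [[1, 2], [3], [4]].
After inserting 5: P = [[1, 2, 5], [3], [4]].

So P = [[1, 2, 5], [3], [4]], Q = [[1, 4, 5], [2], [3]].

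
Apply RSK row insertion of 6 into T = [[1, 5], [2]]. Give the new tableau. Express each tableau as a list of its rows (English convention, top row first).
[[1, 5, 6], [2]]

6 is larger than every entry of row 1, so it is appended to row 1. The new tableau is [[1, 5, 6], [2]].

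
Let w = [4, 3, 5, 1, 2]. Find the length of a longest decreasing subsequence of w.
3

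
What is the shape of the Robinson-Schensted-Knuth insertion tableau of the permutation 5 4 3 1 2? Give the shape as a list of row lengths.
[2, 1, 1, 1]

RSK row insertion gives P = [[1, 2], [3], [4], [5]], which has shape [2, 1, 1, 1].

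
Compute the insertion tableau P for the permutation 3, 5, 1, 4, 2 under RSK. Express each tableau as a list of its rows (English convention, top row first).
Insert 3: appended to row 1. P = [[3]].
Insert 5: appended to row 1. P = [[3, 5]].
Insert 1: 1 bumps 3 from row 1; 3 starts row 2. P = [[1, 5], [3]].
Insert 4: 4 bumps 5 from row 1; 5 appends to row 2. P = [[1, 4], [3, 5]].
Insert 2: 2 bumps 4 from row 1; 4 bumps 5 from row 2; 5 starts row 3. P = [[1, 2], [3, 4], [5]].

So P = [[1, 2], [3, 4], [5]].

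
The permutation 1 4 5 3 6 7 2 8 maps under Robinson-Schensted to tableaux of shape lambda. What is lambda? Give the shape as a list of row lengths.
Row-insert each entry into an empty tableau.

After inserting 1: P = [[1]].
After inserting 4: P = [[1, 4]].
After inserting 5: P = [[1, 4, 5]].
After inserting 3: P = [[1, 3, 5], [4]].
After inserting 6: P = [[1, 3, 5, 6], [4]].
After inserting 7: P = [[1, 3, 5, 6, 7], [4]].
After inserting 2: P = [[1, 2, 5, 6, 7], [3], [4]].
After inserting 8: P = [[1, 2, 5, 6, 7, 8], [3], [4]].

The final insertion tableau P = [[1, 2, 5, 6, 7, 8], [3], [4]] has shape [6, 1, 1].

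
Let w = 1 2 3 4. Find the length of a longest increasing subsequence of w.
4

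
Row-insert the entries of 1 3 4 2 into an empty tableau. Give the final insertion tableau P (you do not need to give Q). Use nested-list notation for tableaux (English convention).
Insert 1: appended to row 1. P = [[1]].
Insert 3: appended to row 1. P = [[1, 3]].
Insert 4: appended to row 1. P = [[1, 3, 4]].
Insert 2: 2 bumps 3 from row 1; 3 starts row 2. P = [[1, 2, 4], [3]].

So P = [[1, 2, 4], [3]].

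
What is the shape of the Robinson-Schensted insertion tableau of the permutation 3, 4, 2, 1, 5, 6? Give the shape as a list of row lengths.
[4, 1, 1]

Row-insert each entry into an empty tableau.

After inserting 3: P = [[3]].
After inserting 4: P = [[3, 4]].
After inserting 2: P = [[2, 4], [3]].
After inserting 1: P = [[1, 4], [2], [3]].
After inserting 5: P = [[1, 4, 5], [2], [3]].
After inserting 6: P = [[1, 4, 5, 6], [2], [3]].

The final insertion tableau P = [[1, 4, 5, 6], [2], [3]] has shape [4, 1, 1].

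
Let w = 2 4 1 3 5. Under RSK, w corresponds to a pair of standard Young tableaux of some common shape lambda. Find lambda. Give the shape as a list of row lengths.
Row-insert each entry into an empty tableau.

After inserting 2: P = [[2]].
After inserting 4: P = [[2, 4]].
After inserting 1: P = [[1, 4], [2]].
After inserting 3: P = [[1, 3], [2, 4]].
After inserting 5: P = [[1, 3, 5], [2, 4]].

The final insertion tableau P = [[1, 3, 5], [2, 4]] has shape [3, 2].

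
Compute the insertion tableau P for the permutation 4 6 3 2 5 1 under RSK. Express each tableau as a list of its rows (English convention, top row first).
Insert 4: appended to row 1. P = [[4]].
Insert 6: appended to row 1. P = [[4, 6]].
Insert 3: 3 bumps 4 from row 1; 4 starts row 2. P = [[3, 6], [4]].
Insert 2: 2 bumps 3 from row 1; 3 bumps 4 from row 2; 4 starts row 3. P = [[2, 6], [3], [4]].
Insert 5: 5 bumps 6 from row 1; 6 appends to row 2. P = [[2, 5], [3, 6], [4]].
Insert 1: 1 bumps 2 from row 1; 2 bumps 3 from row 2; 3 bumps 4 from row 3; 4 starts row 4. P = [[1, 5], [2, 6], [3], [4]].

So P = [[1, 5], [2, 6], [3], [4]].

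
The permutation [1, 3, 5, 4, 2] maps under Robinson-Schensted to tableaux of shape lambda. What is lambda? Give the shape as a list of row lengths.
[3, 1, 1]

RSK row insertion gives P = [[1, 2, 4], [3], [5]], which has shape [3, 1, 1].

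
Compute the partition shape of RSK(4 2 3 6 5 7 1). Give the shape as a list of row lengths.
[4, 2, 1]

Row-insert each entry into an empty tableau.

After inserting 4: P = [[4]].
After inserting 2: P = [[2], [4]].
After inserting 3: P = [[2, 3], [4]].
After inserting 6: P = [[2, 3, 6], [4]].
After inserting 5: P = [[2, 3, 5], [4, 6]].
After inserting 7: P = [[2, 3, 5, 7], [4, 6]].
After inserting 1: P = [[1, 3, 5, 7], [2, 6], [4]].

The final insertion tableau P = [[1, 3, 5, 7], [2, 6], [4]] has shape [4, 2, 1].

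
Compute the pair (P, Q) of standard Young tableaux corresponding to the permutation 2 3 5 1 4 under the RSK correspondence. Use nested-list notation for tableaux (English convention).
P = [[1, 3, 4], [2, 5]], Q = [[1, 2, 3], [4, 5]]

Insert each entry of the permutation into P by Schensted row insertion, recording in Q the position of each new cell.

After inserting 2: P = [[2]].
After inserting 3: P = [[2, 3]].
After inserting 5: P = [[2, 3, 5]].
After inserting 1: P = [[1, 3, 5], [2]].
After inserting 4: P = [[1, 3, 4], [2, 5]].

So P = [[1, 3, 4], [2, 5]], Q = [[1, 2, 3], [4, 5]].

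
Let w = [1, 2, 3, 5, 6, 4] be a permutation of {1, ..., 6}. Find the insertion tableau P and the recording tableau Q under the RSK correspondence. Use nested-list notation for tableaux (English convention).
Insert each entry of the permutation into P by Schensted row insertion, recording in Q the position of each new cell.

Insert 1: appended to row 1. P = [[1]].
Insert 2: appended to row 1. P = [[1, 2]].
Insert 3: appended to row 1. P = [[1, 2, 3]].
Insert 5: appended to row 1. P = [[1, 2, 3, 5]].
Insert 6: appended to row 1. P = [[1, 2, 3, 5, 6]].
Insert 4: 4 bumps 5 from row 1; 5 starts row 2. P = [[1, 2, 3, 4, 6], [5]].

So P = [[1, 2, 3, 4, 6], [5]], Q = [[1, 2, 3, 4, 5], [6]].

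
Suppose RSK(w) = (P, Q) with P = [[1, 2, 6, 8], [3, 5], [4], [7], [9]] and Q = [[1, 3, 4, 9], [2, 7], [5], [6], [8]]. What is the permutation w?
Reverse RSK: for i = n, n-1, ..., 1, locate i in Q, remove the corresponding corner cell from P, and reverse-bump its entry up through P; the value ejected from row 1 is w(i).

So w = 9 4 5 7 6 1 3 2 8.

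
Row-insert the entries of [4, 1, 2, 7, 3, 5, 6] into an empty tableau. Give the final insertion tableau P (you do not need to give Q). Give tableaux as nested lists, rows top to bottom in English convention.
P = [[1, 2, 3, 5, 6], [4, 7]]

Insert 4: appended to row 1. P = [[4]].
Insert 1: 1 bumps 4 from row 1; 4 starts row 2. P = [[1], [4]].
Insert 2: appended to row 1. P = [[1, 2], [4]].
Insert 7: appended to row 1. P = [[1, 2, 7], [4]].
Insert 3: 3 bumps 7 from row 1; 7 appends to row 2. P = [[1, 2, 3], [4, 7]].
Insert 5: appended to row 1. P = [[1, 2, 3, 5], [4, 7]].
Insert 6: appended to row 1. P = [[1, 2, 3, 5, 6], [4, 7]].

So P = [[1, 2, 3, 5, 6], [4, 7]].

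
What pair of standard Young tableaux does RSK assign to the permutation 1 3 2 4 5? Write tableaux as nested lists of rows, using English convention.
P = [[1, 2, 4, 5], [3]], Q = [[1, 2, 4, 5], [3]]

Insert each entry of the permutation into P by Schensted row insertion, recording in Q the position of each new cell.

Insert 1: appended to row 1. P = [[1]].
Insert 3: appended to row 1. P = [[1, 3]].
Insert 2: 2 bumps 3 from row 1; 3 starts row 2. P = [[1, 2], [3]].
Insert 4: appended to row 1. P = [[1, 2, 4], [3]].
Insert 5: appended to row 1. P = [[1, 2, 4, 5], [3]].

So P = [[1, 2, 4, 5], [3]], Q = [[1, 2, 4, 5], [3]].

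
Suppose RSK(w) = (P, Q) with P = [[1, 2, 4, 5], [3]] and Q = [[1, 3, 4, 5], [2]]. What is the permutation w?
3 1 2 4 5

Reverse RSK: for i = n, n-1, ..., 1, locate i in Q, remove the corresponding corner cell from P, and reverse-bump its entry up through P; the value ejected from row 1 is w(i).

So w = 3 1 2 4 5.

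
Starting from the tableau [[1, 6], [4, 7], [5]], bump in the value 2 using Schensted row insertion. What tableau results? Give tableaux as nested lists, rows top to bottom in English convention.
[[1, 2], [4, 6], [5, 7]]

In row 1, 2 replaces 6 (the leftmost entry greater than 2); 6 is bumped to row 2. In row 2, 6 replaces 7 (the leftmost entry greater than 6); 7 is bumped to row 3. 7 is appended to row 3. The new tableau is [[1, 2], [4, 6], [5, 7]].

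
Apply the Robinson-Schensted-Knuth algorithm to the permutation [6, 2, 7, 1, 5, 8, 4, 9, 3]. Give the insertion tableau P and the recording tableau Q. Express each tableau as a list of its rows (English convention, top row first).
P = [[1, 3, 8, 9], [2, 4], [5, 7], [6]], Q = [[1, 3, 6, 8], [2, 5], [4, 7], [9]]

Insert each entry of the permutation into P by Schensted row insertion, recording in Q the position of each new cell.

Insert 6: appended to row 1. P = [[6]].
Insert 2: 2 bumps 6 from row 1; 6 starts row 2. P = [[2], [6]].
Insert 7: appended to row 1. P = [[2, 7], [6]].
Insert 1: 1 bumps 2 from row 1; 2 bumps 6 from row 2; 6 starts row 3. P = [[1, 7], [2], [6]].
Insert 5: 5 bumps 7 from row 1; 7 appends to row 2. P = [[1, 5], [2, 7], [6]].
Insert 8: appended to row 1. P = [[1, 5, 8], [2, 7], [6]].
Insert 4: 4 bumps 5 from row 1; 5 bumps 7 from row 2; 7 appends to row 3. P = [[1, 4, 8], [2, 5], [6, 7]].
Insert 9: appended to row 1. P = [[1, 4, 8, 9], [2, 5], [6, 7]].
Insert 3: 3 bumps 4 from row 1; 4 bumps 5 from row 2; 5 bumps 6 from row 3; 6 starts row 4. P = [[1, 3, 8, 9], [2, 4], [5, 7], [6]].

So P = [[1, 3, 8, 9], [2, 4], [5, 7], [6]], Q = [[1, 3, 6, 8], [2, 5], [4, 7], [9]].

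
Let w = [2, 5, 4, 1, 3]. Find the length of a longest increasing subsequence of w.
2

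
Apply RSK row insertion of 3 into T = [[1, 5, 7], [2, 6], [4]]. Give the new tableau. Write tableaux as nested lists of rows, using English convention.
[[1, 3, 7], [2, 5], [4, 6]]

In row 1, 3 replaces 5 (the leftmost entry greater than 3); 5 is bumped to row 2. In row 2, 5 replaces 6 (the leftmost entry greater than 5); 6 is bumped to row 3. 6 is appended to row 3. The new tableau is [[1, 3, 7], [2, 5], [4, 6]].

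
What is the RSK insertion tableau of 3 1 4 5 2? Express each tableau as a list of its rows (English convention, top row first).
Insert 3: appended to row 1. P = [[3]].
Insert 1: 1 bumps 3 from row 1; 3 starts row 2. P = [[1], [3]].
Insert 4: appended to row 1. P = [[1, 4], [3]].
Insert 5: appended to row 1. P = [[1, 4, 5], [3]].
Insert 2: 2 bumps 4 from row 1; 4 appends to row 2. P = [[1, 2, 5], [3, 4]].

So P = [[1, 2, 5], [3, 4]].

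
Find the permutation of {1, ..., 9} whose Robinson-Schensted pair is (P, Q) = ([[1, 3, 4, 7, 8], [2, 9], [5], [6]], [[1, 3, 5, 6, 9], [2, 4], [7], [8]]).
6 2 9 3 5 7 4 1 8

Reverse the RSK construction: for i from n down to 1, find the cell of Q containing i, remove the entry at that cell from P, and reverse-bump it up through P; the value ejected from row 1 is w(i).

Step i=9: Q has 9 at row 1, column 5; remove that cell from P, ejecting 8. So w(9) = 8. P is now [[1, 3, 4, 7], [2, 9], [5], [6]].
Step i=8: Q has 8 at row 4, column 1; remove 6 from row 4 of P and reverse-bump: 6 enters row 3 and ejects 5; 5 enters row 2 and ejects 2; 2 enters row 1 and ejects 1. So w(8) = 1. P is now [[2, 3, 4, 7], [5, 9], [6]].
Step i=7: Q has 7 at row 3, column 1; remove 6 from row 3 of P and reverse-bump: 6 enters row 2 and ejects 5; 5 enters row 1 and ejects 4. So w(7) = 4. P is now [[2, 3, 5, 7], [6, 9]].
Step i=6: Q has 6 at row 1, column 4; remove that cell from P, ejecting 7. So w(6) = 7. P is now [[2, 3, 5], [6, 9]].
Step i=5: Q has 5 at row 1, column 3; remove that cell from P, ejecting 5. So w(5) = 5. P is now [[2, 3], [6, 9]].
Step i=4: Q has 4 at row 2, column 2; remove 9 from row 2 of P and reverse-bump: 9 enters row 1 and ejects 3. So w(4) = 3. P is now [[2, 9], [6]].
Step i=3: Q has 3 at row 1, column 2; remove that cell from P, ejecting 9. So w(3) = 9. P is now [[2], [6]].
Step i=2: Q has 2 at row 2, column 1; remove 6 from row 2 of P and reverse-bump: 6 enters row 1 and ejects 2. So w(2) = 2. P is now [[6]].
Step i=1: Q has 1 at row 1, column 1; remove that cell from P, ejecting 6. So w(1) = 6. P is now [].

So w = 6 2 9 3 5 7 4 1 8.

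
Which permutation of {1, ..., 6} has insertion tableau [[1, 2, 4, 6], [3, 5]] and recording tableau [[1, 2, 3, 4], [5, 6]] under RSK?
Reverse the RSK construction: for i from n down to 1, find the cell of Q containing i, remove the entry at that cell from P, and reverse-bump it up through P; the value ejected from row 1 is w(i).

Step i=6: Q has 6 at row 2, column 2; remove 5 from row 2 of P and reverse-bump: 5 enters row 1 and ejects 4. So w(6) = 4. P is now [[1, 2, 5, 6], [3]].
Step i=5: Q has 5 at row 2, column 1; remove 3 from row 2 of P and reverse-bump: 3 enters row 1 and ejects 2. So w(5) = 2. P is now [[1, 3, 5, 6]].
Step i=4: Q has 4 at row 1, column 4; remove that cell from P, ejecting 6. So w(4) = 6. P is now [[1, 3, 5]].
Step i=3: Q has 3 at row 1, column 3; remove that cell from P, ejecting 5. So w(3) = 5. P is now [[1, 3]].
Step i=2: Q has 2 at row 1, column 2; remove that cell from P, ejecting 3. So w(2) = 3. P is now [[1]].
Step i=1: Q has 1 at row 1, column 1; remove that cell from P, ejecting 1. So w(1) = 1. P is now [].

So w = 1 3 5 6 2 4.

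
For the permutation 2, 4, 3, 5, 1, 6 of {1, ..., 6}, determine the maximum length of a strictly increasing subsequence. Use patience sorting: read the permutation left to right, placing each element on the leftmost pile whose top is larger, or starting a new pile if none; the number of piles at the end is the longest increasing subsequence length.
2: new pile. tops = [2]
4: new pile. tops = [2, 4]
3: onto pile 2 (replacing 4). tops = [2, 3]
5: new pile. tops = [2, 3, 5]
1: onto pile 1 (replacing 2). tops = [1, 3, 5]
6: new pile. tops = [1, 3, 5, 6]

4 piles, so the longest increasing subsequence has length 4.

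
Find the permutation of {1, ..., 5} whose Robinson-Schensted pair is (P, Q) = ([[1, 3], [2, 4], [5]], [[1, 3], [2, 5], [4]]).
5 2 4 1 3

Reverse RSK: for i = n, n-1, ..., 1, locate i in Q, remove the corresponding corner cell from P, and reverse-bump its entry up through P; the value ejected from row 1 is w(i).

So w = 5 2 4 1 3.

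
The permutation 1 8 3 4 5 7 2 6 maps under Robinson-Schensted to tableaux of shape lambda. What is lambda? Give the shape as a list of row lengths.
Row-insert each entry into an empty tableau.

After inserting 1: P = [[1]].
After inserting 8: P = [[1, 8]].
After inserting 3: P = [[1, 3], [8]].
After inserting 4: P = [[1, 3, 4], [8]].
After inserting 5: P = [[1, 3, 4, 5], [8]].
After inserting 7: P = [[1, 3, 4, 5, 7], [8]].
After inserting 2: P = [[1, 2, 4, 5, 7], [3], [8]].
After inserting 6: P = [[1, 2, 4, 5, 6], [3, 7], [8]].

The final insertion tableau P = [[1, 2, 4, 5, 6], [3, 7], [8]] has shape [5, 2, 1].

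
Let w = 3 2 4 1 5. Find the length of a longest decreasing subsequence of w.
3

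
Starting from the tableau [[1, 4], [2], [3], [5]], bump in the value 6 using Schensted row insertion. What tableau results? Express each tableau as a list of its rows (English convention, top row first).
[[1, 4, 6], [2], [3], [5]]

6 is larger than every entry of row 1, so it is appended to row 1. The new tableau is [[1, 4, 6], [2], [3], [5]].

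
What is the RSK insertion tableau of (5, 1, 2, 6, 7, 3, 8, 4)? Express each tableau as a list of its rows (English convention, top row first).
Insert 5: appended to row 1. P = [[5]].
Insert 1: 1 bumps 5 from row 1; 5 starts row 2. P = [[1], [5]].
Insert 2: appended to row 1. P = [[1, 2], [5]].
Insert 6: appended to row 1. P = [[1, 2, 6], [5]].
Insert 7: appended to row 1. P = [[1, 2, 6, 7], [5]].
Insert 3: 3 bumps 6 from row 1; 6 appends to row 2. P = [[1, 2, 3, 7], [5, 6]].
Insert 8: appended to row 1. P = [[1, 2, 3, 7, 8], [5, 6]].
Insert 4: 4 bumps 7 from row 1; 7 appends to row 2. P = [[1, 2, 3, 4, 8], [5, 6, 7]].

So P = [[1, 2, 3, 4, 8], [5, 6, 7]].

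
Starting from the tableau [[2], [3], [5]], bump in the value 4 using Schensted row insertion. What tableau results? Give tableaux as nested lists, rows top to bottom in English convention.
4 is larger than every entry of row 1, so it is appended to row 1. The new tableau is [[2, 4], [3], [5]].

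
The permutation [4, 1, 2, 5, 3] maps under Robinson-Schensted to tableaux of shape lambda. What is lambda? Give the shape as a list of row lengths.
[3, 2]

RSK row insertion gives P = [[1, 2, 3], [4, 5]], which has shape [3, 2].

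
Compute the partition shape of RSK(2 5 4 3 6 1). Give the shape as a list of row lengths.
[3, 1, 1, 1]

RSK row insertion gives P = [[1, 3, 6], [2], [4], [5]], which has shape [3, 1, 1, 1].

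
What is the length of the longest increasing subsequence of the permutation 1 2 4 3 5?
4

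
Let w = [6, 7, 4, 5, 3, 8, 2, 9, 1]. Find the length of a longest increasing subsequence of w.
4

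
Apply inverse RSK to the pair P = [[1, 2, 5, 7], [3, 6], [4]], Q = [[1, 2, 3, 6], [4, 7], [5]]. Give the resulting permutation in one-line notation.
Reverse the RSK construction: for i from n down to 1, find the cell of Q containing i, remove the entry at that cell from P, and reverse-bump it up through P; the value ejected from row 1 is w(i).

Step i=7: Q has 7 at row 2, column 2; remove 6 from row 2 of P and reverse-bump: 6 enters row 1 and ejects 5. So w(7) = 5. P is now [[1, 2, 6, 7], [3], [4]].
Step i=6: Q has 6 at row 1, column 4; remove that cell from P, ejecting 7. So w(6) = 7. P is now [[1, 2, 6], [3], [4]].
Step i=5: Q has 5 at row 3, column 1; remove 4 from row 3 of P and reverse-bump: 4 enters row 2 and ejects 3; 3 enters row 1 and ejects 2. So w(5) = 2. P is now [[1, 3, 6], [4]].
Step i=4: Q has 4 at row 2, column 1; remove 4 from row 2 of P and reverse-bump: 4 enters row 1 and ejects 3. So w(4) = 3. P is now [[1, 4, 6]].
Step i=3: Q has 3 at row 1, column 3; remove that cell from P, ejecting 6. So w(3) = 6. P is now [[1, 4]].
Step i=2: Q has 2 at row 1, column 2; remove that cell from P, ejecting 4. So w(2) = 4. P is now [[1]].
Step i=1: Q has 1 at row 1, column 1; remove that cell from P, ejecting 1. So w(1) = 1. P is now [].

So w = 1 4 6 3 2 7 5.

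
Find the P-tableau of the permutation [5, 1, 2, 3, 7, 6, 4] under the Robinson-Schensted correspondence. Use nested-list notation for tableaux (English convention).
P = [[1, 2, 3, 4], [5, 6], [7]]

Insert 5: appended to row 1. P = [[5]].
Insert 1: 1 bumps 5 from row 1; 5 starts row 2. P = [[1], [5]].
Insert 2: appended to row 1. P = [[1, 2], [5]].
Insert 3: appended to row 1. P = [[1, 2, 3], [5]].
Insert 7: appended to row 1. P = [[1, 2, 3, 7], [5]].
Insert 6: 6 bumps 7 from row 1; 7 appends to row 2. P = [[1, 2, 3, 6], [5, 7]].
Insert 4: 4 bumps 6 from row 1; 6 bumps 7 from row 2; 7 starts row 3. P = [[1, 2, 3, 4], [5, 6], [7]].

So P = [[1, 2, 3, 4], [5, 6], [7]].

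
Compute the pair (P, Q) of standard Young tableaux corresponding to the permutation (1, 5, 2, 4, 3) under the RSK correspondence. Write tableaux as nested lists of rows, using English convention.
Insert each entry of the permutation into P by Schensted row insertion, recording in Q the position of each new cell.

Insert 1: appended to row 1. P = [[1]].
Insert 5: appended to row 1. P = [[1, 5]].
Insert 2: 2 bumps 5 from row 1; 5 starts row 2. P = [[1, 2], [5]].
Insert 4: appended to row 1. P = [[1, 2, 4], [5]].
Insert 3: 3 bumps 4 from row 1; 4 bumps 5 from row 2; 5 starts row 3. P = [[1, 2, 3], [4], [5]].

So P = [[1, 2, 3], [4], [5]], Q = [[1, 2, 4], [3], [5]].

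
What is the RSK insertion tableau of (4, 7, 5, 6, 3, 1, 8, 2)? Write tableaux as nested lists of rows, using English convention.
Insert 4: appended to row 1. P = [[4]].
Insert 7: appended to row 1. P = [[4, 7]].
Insert 5: 5 bumps 7 from row 1; 7 starts row 2. P = [[4, 5], [7]].
Insert 6: appended to row 1. P = [[4, 5, 6], [7]].
Insert 3: 3 bumps 4 from row 1; 4 bumps 7 from row 2; 7 starts row 3. P = [[3, 5, 6], [4], [7]].
Insert 1: 1 bumps 3 from row 1; 3 bumps 4 from row 2; 4 bumps 7 from row 3; 7 starts row 4. P = [[1, 5, 6], [3], [4], [7]].
Insert 8: appended to row 1. P = [[1, 5, 6, 8], [3], [4], [7]].
Insert 2: 2 bumps 5 from row 1; 5 appends to row 2. P = [[1, 2, 6, 8], [3, 5], [4], [7]].

So P = [[1, 2, 6, 8], [3, 5], [4], [7]].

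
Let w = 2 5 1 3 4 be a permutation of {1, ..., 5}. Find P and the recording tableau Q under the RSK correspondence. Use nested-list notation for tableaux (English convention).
Insert each entry of the permutation into P by Schensted row insertion, recording in Q the position of each new cell.

After inserting 2: P = [[2]].
After inserting 5: P = [[2, 5]].
After inserting 1: P = [[1, 5], [2]].
After inserting 3: P = [[1, 3], [2, 5]].
After inserting 4: P = [[1, 3, 4], [2, 5]].

So P = [[1, 3, 4], [2, 5]], Q = [[1, 2, 5], [3, 4]].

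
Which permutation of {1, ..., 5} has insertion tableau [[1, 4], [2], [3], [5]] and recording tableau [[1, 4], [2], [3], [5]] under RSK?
Reverse the RSK construction: for i from n down to 1, find the cell of Q containing i, remove the entry at that cell from P, and reverse-bump it up through P; the value ejected from row 1 is w(i).

Step i=5: Q has 5 at row 4, column 1; remove 5 from row 4 of P and reverse-bump: 5 enters row 3 and ejects 3; 3 enters row 2 and ejects 2; 2 enters row 1 and ejects 1. So w(5) = 1. P is now [[2, 4], [3], [5]].
Step i=4: Q has 4 at row 1, column 2; remove that cell from P, ejecting 4. So w(4) = 4. P is now [[2], [3], [5]].
Step i=3: Q has 3 at row 3, column 1; remove 5 from row 3 of P and reverse-bump: 5 enters row 2 and ejects 3; 3 enters row 1 and ejects 2. So w(3) = 2. P is now [[3], [5]].
Step i=2: Q has 2 at row 2, column 1; remove 5 from row 2 of P and reverse-bump: 5 enters row 1 and ejects 3. So w(2) = 3. P is now [[5]].
Step i=1: Q has 1 at row 1, column 1; remove that cell from P, ejecting 5. So w(1) = 5. P is now [].

So w = 5 3 2 4 1.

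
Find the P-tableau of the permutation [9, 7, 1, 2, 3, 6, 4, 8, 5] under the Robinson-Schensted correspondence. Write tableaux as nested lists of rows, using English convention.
P = [[1, 2, 3, 4, 5], [6, 8], [7], [9]]

Insert 9: appended to row 1. P = [[9]].
Insert 7: 7 bumps 9 from row 1; 9 starts row 2. P = [[7], [9]].
Insert 1: 1 bumps 7 from row 1; 7 bumps 9 from row 2; 9 starts row 3. P = [[1], [7], [9]].
Insert 2: appended to row 1. P = [[1, 2], [7], [9]].
Insert 3: appended to row 1. P = [[1, 2, 3], [7], [9]].
Insert 6: appended to row 1. P = [[1, 2, 3, 6], [7], [9]].
Insert 4: 4 bumps 6 from row 1; 6 bumps 7 from row 2; 7 bumps 9 from row 3; 9 starts row 4. P = [[1, 2, 3, 4], [6], [7], [9]].
Insert 8: appended to row 1. P = [[1, 2, 3, 4, 8], [6], [7], [9]].
Insert 5: 5 bumps 8 from row 1; 8 appends to row 2. P = [[1, 2, 3, 4, 5], [6, 8], [7], [9]].

So P = [[1, 2, 3, 4, 5], [6, 8], [7], [9]].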